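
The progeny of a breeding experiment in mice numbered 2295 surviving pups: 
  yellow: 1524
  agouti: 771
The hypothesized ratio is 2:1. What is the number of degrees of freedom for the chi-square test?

1

A goodness-of-fit test with 2 phenotype classes has df = 2 − 1 = 1.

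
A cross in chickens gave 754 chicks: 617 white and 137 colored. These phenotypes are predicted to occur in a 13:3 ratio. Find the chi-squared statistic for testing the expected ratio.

0.167

Expected counts for N = 754 under a 13:3 ratio (total parts = 16):
  white: 754 × 13/16 = 612.625
  colored: 754 × 3/16 = 141.375
χ² = Σ (O − E)² / E
  white: (617 − 612.625)² / 612.625 = 0.0312
  colored: (137 − 141.375)² / 141.375 = 0.1354
χ² = 0.0312 + 0.1354 = 0.1666 ≈ 0.167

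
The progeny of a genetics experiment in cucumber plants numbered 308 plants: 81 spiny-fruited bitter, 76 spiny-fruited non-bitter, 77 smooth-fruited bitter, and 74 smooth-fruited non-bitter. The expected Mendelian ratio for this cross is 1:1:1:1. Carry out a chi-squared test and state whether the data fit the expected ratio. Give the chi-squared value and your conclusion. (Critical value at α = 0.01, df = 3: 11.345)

0.338; consistent

The 1:1:1:1 ratio has 4 parts, so with N = 308 the expected counts are:
  spiny-fruited bitter: 308 × 1/4 = 77
  spiny-fruited non-bitter: 308 × 1/4 = 77
  smooth-fruited bitter: 308 × 1/4 = 77
  smooth-fruited non-bitter: 308 × 1/4 = 77
χ² = Σ (O − E)² / E
  spiny-fruited bitter: (81 − 77)² / 77 = 0.2078
  spiny-fruited non-bitter: (76 − 77)² / 77 = 0.0130
  smooth-fruited bitter: (77 − 77)² / 77 = 0.0000
  smooth-fruited non-bitter: (74 − 77)² / 77 = 0.1169
χ² = 0.2078 + 0.0130 + 0.0000 + 0.1169 = 0.3377 ≈ 0.338
Degrees of freedom = 4 − 1 = 3; critical value at α = 0.01 is 11.345.
Since 0.338 < 11.345, we fail to reject the null hypothesis — the data are consistent with the 1:1:1:1 ratio.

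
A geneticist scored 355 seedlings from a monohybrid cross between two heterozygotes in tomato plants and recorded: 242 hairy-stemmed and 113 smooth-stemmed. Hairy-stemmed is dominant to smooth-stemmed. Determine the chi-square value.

For a monohybrid cross between heterozygotes with complete dominance, the expected phenotypic ratio is 3:1.
The 3:1 ratio has 4 parts, so with N = 355 the expected counts are:
  hairy-stemmed: 355 × 3/4 = 266.25
  smooth-stemmed: 355 × 1/4 = 88.75
χ² = Σ (O − E)² / E
  hairy-stemmed: (242 − 266.25)² / 266.25 = 2.2087
  smooth-stemmed: (113 − 88.75)² / 88.75 = 6.6261
χ² = 2.2087 + 6.6261 = 8.8348 ≈ 8.835

8.835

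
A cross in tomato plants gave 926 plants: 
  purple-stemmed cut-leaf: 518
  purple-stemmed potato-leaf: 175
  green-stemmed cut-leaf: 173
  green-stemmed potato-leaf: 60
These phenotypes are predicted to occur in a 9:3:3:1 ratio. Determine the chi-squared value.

Under the 9:3:3:1 hypothesis (Σ ratio = 16, N = 926):
  purple-stemmed cut-leaf: 926 × 9/16 = 520.875
  purple-stemmed potato-leaf: 926 × 3/16 = 173.625
  green-stemmed cut-leaf: 926 × 3/16 = 173.625
  green-stemmed potato-leaf: 926 × 1/16 = 57.875
χ² = Σ (O − E)² / E
  purple-stemmed cut-leaf: (518 − 520.875)² / 520.875 = 0.0159
  purple-stemmed potato-leaf: (175 − 173.625)² / 173.625 = 0.0109
  green-stemmed cut-leaf: (173 − 173.625)² / 173.625 = 0.0022
  green-stemmed potato-leaf: (60 − 57.875)² / 57.875 = 0.0780
χ² = 0.0159 + 0.0109 + 0.0022 + 0.0780 = 0.107

0.107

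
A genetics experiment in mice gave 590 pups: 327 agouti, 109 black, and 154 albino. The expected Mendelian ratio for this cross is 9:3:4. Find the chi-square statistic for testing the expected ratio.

The 9:3:4 ratio has 16 parts, so with N = 590 the expected counts are:
  agouti: 590 × 9/16 = 331.875
  black: 590 × 3/16 = 110.625
  albino: 590 × 4/16 = 147.5
χ² = Σ (O − E)² / E
  agouti: (327 − 331.875)² / 331.875 = 0.0716
  black: (109 − 110.625)² / 110.625 = 0.0239
  albino: (154 − 147.5)² / 147.5 = 0.2864
χ² = 0.0716 + 0.0239 + 0.2864 = 0.3819 ≈ 0.382

0.382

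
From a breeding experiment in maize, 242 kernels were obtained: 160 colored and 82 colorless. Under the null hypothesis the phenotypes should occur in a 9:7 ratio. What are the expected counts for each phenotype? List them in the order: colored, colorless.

136.125, 105.875

The 9:7 ratio has 16 parts, so with N = 242 the expected counts are:
  colored: 242 × 9/16 = 136.125
  colorless: 242 × 7/16 = 105.875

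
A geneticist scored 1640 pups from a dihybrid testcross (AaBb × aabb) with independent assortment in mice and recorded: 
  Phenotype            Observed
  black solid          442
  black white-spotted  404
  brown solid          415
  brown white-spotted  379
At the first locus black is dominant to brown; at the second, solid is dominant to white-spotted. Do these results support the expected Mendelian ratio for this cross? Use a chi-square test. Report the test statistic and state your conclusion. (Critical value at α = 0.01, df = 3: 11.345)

A dihybrid testcross with independent assortment gives a 1:1:1:1 ratio.
The 1:1:1:1 ratio has 4 parts, so with N = 1640 the expected counts are:
  black solid: 1640 × 1/4 = 410
  black white-spotted: 1640 × 1/4 = 410
  brown solid: 1640 × 1/4 = 410
  brown white-spotted: 1640 × 1/4 = 410
χ² = Σ (O − E)² / E
  black solid: (442 − 410)² / 410 = 2.4976
  black white-spotted: (404 − 410)² / 410 = 0.0878
  brown solid: (415 − 410)² / 410 = 0.0610
  brown white-spotted: (379 − 410)² / 410 = 2.3439
χ² = 2.4976 + 0.0878 + 0.0610 + 2.3439 = 4.9903 ≈ 4.990
Degrees of freedom = 4 − 1 = 3; critical value at α = 0.01 is 11.345.
Since 4.990 < 11.345, we fail to reject the null hypothesis — the data are consistent with the 1:1:1:1 ratio.

4.990; consistent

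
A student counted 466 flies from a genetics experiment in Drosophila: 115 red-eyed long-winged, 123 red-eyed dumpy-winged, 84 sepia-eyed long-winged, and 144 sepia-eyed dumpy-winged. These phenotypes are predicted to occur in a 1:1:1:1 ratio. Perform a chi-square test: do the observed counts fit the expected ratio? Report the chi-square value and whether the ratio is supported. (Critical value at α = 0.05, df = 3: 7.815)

15.940; not consistent

Expected counts for N = 466 under a 1:1:1:1 ratio (total parts = 4):
  red-eyed long-winged: 466 × 1/4 = 116.5
  red-eyed dumpy-winged: 466 × 1/4 = 116.5
  sepia-eyed long-winged: 466 × 1/4 = 116.5
  sepia-eyed dumpy-winged: 466 × 1/4 = 116.5
χ² = Σ (O − E)² / E
  red-eyed long-winged: (115 − 116.5)² / 116.5 = 0.0193
  red-eyed dumpy-winged: (123 − 116.5)² / 116.5 = 0.3627
  sepia-eyed long-winged: (84 − 116.5)² / 116.5 = 9.0665
  sepia-eyed dumpy-winged: (144 − 116.5)² / 116.5 = 6.4914
χ² = 0.0193 + 0.3627 + 9.0665 + 6.4914 = 15.9399 ≈ 15.940
Degrees of freedom = 4 − 1 = 3; critical value at α = 0.05 is 7.815.
Since 15.940 > 7.815, we reject the null hypothesis — the data do not fit the 1:1:1:1 ratio.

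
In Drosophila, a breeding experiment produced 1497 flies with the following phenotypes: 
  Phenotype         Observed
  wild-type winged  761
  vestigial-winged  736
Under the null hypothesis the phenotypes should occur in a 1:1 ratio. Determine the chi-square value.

Under the 1:1 hypothesis (Σ ratio = 2, N = 1497):
  wild-type winged: 1497 × 1/2 = 748.5
  vestigial-winged: 1497 × 1/2 = 748.5
χ² = Σ (O − E)² / E
  wild-type winged: (761 − 748.5)² / 748.5 = 0.2088
  vestigial-winged: (736 − 748.5)² / 748.5 = 0.2088
χ² = 0.2088 + 0.2088 = 0.4176 ≈ 0.418

0.418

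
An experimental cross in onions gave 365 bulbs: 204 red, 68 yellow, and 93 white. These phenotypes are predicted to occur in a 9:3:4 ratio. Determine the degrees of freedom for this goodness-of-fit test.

A goodness-of-fit test with 3 phenotype classes has df = 3 − 1 = 2.

2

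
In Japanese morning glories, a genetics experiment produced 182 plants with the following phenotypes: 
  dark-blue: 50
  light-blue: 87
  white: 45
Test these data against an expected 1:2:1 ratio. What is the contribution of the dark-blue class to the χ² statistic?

The 1:2:1 ratio has 4 parts, so with N = 182 the expected counts are:
  dark-blue: 182 × 1/4 = 45.5
  light-blue: 182 × 2/4 = 91
  white: 182 × 1/4 = 45.5
Contribution of dark-blue: (50 − 45.5)² / 45.5 = 0.4451

0.445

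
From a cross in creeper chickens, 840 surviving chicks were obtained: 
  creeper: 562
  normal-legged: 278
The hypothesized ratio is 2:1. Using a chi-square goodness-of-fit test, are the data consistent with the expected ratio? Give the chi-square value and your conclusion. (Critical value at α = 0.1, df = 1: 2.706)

Total ratio parts = 3. Expected numbers out of 840:
  creeper: 840 × 2/3 = 560
  normal-legged: 840 × 1/3 = 280
χ² = Σ (O − E)² / E
  creeper: (562 − 560)² / 560 = 0.0071
  normal-legged: (278 − 280)² / 280 = 0.0143
χ² = 0.0071 + 0.0143 = 0.0214 ≈ 0.021
Degrees of freedom = 2 − 1 = 1; critical value at α = 0.1 is 2.706.
Since 0.021 < 2.706, we fail to reject the null hypothesis — the data are consistent with the 2:1 ratio.

0.021; consistent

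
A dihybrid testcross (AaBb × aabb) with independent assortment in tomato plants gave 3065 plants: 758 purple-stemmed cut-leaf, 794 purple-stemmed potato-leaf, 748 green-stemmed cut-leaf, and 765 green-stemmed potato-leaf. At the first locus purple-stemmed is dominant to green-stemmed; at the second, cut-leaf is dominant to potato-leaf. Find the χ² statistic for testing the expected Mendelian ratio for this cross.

A dihybrid testcross with independent assortment gives a 1:1:1:1 ratio.
Total ratio parts = 4. Expected numbers out of 3065:
  purple-stemmed cut-leaf: 3065 × 1/4 = 766.25
  purple-stemmed potato-leaf: 3065 × 1/4 = 766.25
  green-stemmed cut-leaf: 3065 × 1/4 = 766.25
  green-stemmed potato-leaf: 3065 × 1/4 = 766.25
χ² = Σ (O − E)² / E
  purple-stemmed cut-leaf: (758 − 766.25)² / 766.25 = 0.0888
  purple-stemmed potato-leaf: (794 − 766.25)² / 766.25 = 1.0050
  green-stemmed cut-leaf: (748 − 766.25)² / 766.25 = 0.4347
  green-stemmed potato-leaf: (765 − 766.25)² / 766.25 = 0.0020
χ² = 0.0888 + 1.0050 + 0.4347 + 0.0020 = 1.5305 ≈ 1.531

1.531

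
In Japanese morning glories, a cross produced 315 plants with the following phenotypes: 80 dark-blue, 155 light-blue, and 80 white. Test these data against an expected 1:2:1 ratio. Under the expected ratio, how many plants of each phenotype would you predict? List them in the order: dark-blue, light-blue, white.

Under the 1:2:1 hypothesis (Σ ratio = 4, N = 315):
  dark-blue: 315 × 1/4 = 78.75
  light-blue: 315 × 2/4 = 157.5
  white: 315 × 1/4 = 78.75

78.75, 157.5, 78.75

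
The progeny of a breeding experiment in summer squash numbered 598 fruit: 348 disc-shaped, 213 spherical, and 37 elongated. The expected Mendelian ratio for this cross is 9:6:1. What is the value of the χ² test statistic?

Under the 9:6:1 hypothesis (Σ ratio = 16, N = 598):
  disc-shaped: 598 × 9/16 = 336.375
  spherical: 598 × 6/16 = 224.25
  elongated: 598 × 1/16 = 37.375
χ² = Σ (O − E)² / E
  disc-shaped: (348 − 336.375)² / 336.375 = 0.4018
  spherical: (213 − 224.25)² / 224.25 = 0.5644
  elongated: (37 − 37.375)² / 37.375 = 0.0038
χ² = 0.4018 + 0.5644 + 0.0038 = 0.970

0.970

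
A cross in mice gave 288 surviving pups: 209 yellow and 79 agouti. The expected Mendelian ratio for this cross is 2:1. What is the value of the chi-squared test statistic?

The 2:1 ratio has 3 parts, so with N = 288 the expected counts are:
  yellow: 288 × 2/3 = 192
  agouti: 288 × 1/3 = 96
χ² = Σ (O − E)² / E
  yellow: (209 − 192)² / 192 = 1.5052
  agouti: (79 − 96)² / 96 = 3.0104
χ² = 1.5052 + 3.0104 = 4.5156 ≈ 4.516

4.516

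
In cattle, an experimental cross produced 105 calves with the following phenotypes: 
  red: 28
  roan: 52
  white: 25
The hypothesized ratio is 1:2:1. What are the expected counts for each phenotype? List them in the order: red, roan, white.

26.25, 52.5, 26.25

Total ratio parts = 4. Expected numbers out of 105:
  red: 105 × 1/4 = 26.25
  roan: 105 × 2/4 = 52.5
  white: 105 × 1/4 = 26.25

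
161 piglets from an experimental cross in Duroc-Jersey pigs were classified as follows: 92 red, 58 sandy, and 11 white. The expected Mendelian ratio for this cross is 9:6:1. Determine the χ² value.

Total ratio parts = 16. Expected numbers out of 161:
  red: 161 × 9/16 = 90.5625
  sandy: 161 × 6/16 = 60.375
  white: 161 × 1/16 = 10.0625
χ² = Σ (O − E)² / E
  red: (92 − 90.5625)² / 90.5625 = 0.0228
  sandy: (58 − 60.375)² / 60.375 = 0.0934
  white: (11 − 10.0625)² / 10.0625 = 0.0873
χ² = 0.0228 + 0.0934 + 0.0873 = 0.2035 ≈ 0.204

0.204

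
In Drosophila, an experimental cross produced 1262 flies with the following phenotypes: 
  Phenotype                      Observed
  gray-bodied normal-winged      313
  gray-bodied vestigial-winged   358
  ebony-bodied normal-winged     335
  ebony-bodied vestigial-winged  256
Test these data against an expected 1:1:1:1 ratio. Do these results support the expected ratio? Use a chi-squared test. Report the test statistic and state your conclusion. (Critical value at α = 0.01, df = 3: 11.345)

Total ratio parts = 4. Expected numbers out of 1262:
  gray-bodied normal-winged: 1262 × 1/4 = 315.5
  gray-bodied vestigial-winged: 1262 × 1/4 = 315.5
  ebony-bodied normal-winged: 1262 × 1/4 = 315.5
  ebony-bodied vestigial-winged: 1262 × 1/4 = 315.5
χ² = Σ (O − E)² / E
  gray-bodied normal-winged: (313 − 315.5)² / 315.5 = 0.0198
  gray-bodied vestigial-winged: (358 − 315.5)² / 315.5 = 5.7250
  ebony-bodied normal-winged: (335 − 315.5)² / 315.5 = 1.2052
  ebony-bodied vestigial-winged: (256 − 315.5)² / 315.5 = 11.2211
χ² = 0.0198 + 5.7250 + 1.2052 + 11.2211 = 18.1711 ≈ 18.171
Degrees of freedom = 4 − 1 = 3; critical value at α = 0.01 is 11.345.
Since 18.171 > 11.345, we reject the null hypothesis — the data do not fit the 1:1:1:1 ratio.

18.171; not consistent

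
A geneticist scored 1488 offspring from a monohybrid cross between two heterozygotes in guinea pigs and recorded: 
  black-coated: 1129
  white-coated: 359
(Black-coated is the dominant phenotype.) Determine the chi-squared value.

For a monohybrid cross between heterozygotes with complete dominance, the expected phenotypic ratio is 3:1.
The 3:1 ratio has 4 parts, so with N = 1488 the expected counts are:
  black-coated: 1488 × 3/4 = 1116
  white-coated: 1488 × 1/4 = 372
χ² = Σ (O − E)² / E
  black-coated: (1129 − 1116)² / 1116 = 0.1514
  white-coated: (359 − 372)² / 372 = 0.4543
χ² = 0.1514 + 0.4543 = 0.6057 ≈ 0.606

0.606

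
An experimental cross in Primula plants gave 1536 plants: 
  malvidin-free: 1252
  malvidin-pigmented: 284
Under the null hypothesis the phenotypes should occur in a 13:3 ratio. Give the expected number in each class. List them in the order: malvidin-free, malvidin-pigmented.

1248, 288

The 13:3 ratio has 16 parts, so with N = 1536 the expected counts are:
  malvidin-free: 1536 × 13/16 = 1248
  malvidin-pigmented: 1536 × 3/16 = 288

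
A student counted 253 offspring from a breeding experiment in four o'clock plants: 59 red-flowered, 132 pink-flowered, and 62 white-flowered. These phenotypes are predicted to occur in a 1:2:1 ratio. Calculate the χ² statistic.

0.549

Under the 1:2:1 hypothesis (Σ ratio = 4, N = 253):
  red-flowered: 253 × 1/4 = 63.25
  pink-flowered: 253 × 2/4 = 126.5
  white-flowered: 253 × 1/4 = 63.25
χ² = Σ (O − E)² / E
  red-flowered: (59 − 63.25)² / 63.25 = 0.2856
  pink-flowered: (132 − 126.5)² / 126.5 = 0.2391
  white-flowered: (62 − 63.25)² / 63.25 = 0.0247
χ² = 0.2856 + 0.2391 + 0.0247 = 0.5494 ≈ 0.549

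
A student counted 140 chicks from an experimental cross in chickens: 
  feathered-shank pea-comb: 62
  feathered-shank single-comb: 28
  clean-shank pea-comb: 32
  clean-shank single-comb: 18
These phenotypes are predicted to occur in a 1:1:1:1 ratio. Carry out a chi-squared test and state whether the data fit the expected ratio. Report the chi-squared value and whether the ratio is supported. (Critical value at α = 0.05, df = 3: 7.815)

30.743; not consistent

Under the 1:1:1:1 hypothesis (Σ ratio = 4, N = 140):
  feathered-shank pea-comb: 140 × 1/4 = 35
  feathered-shank single-comb: 140 × 1/4 = 35
  clean-shank pea-comb: 140 × 1/4 = 35
  clean-shank single-comb: 140 × 1/4 = 35
χ² = Σ (O − E)² / E
  feathered-shank pea-comb: (62 − 35)² / 35 = 20.8286
  feathered-shank single-comb: (28 − 35)² / 35 = 1.4000
  clean-shank pea-comb: (32 − 35)² / 35 = 0.2571
  clean-shank single-comb: (18 − 35)² / 35 = 8.2571
χ² = 20.8286 + 1.4000 + 0.2571 + 8.2571 = 30.7428 ≈ 30.743
Degrees of freedom = 4 − 1 = 3; critical value at α = 0.05 is 7.815.
Since 30.743 > 7.815, we reject the null hypothesis — the data do not fit the 1:1:1:1 ratio.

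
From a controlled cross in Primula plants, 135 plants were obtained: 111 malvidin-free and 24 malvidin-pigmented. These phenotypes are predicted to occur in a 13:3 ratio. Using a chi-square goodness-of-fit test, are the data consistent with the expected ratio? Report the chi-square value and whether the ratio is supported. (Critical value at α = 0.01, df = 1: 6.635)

0.084; consistent

Expected counts for N = 135 under a 13:3 ratio (total parts = 16):
  malvidin-free: 135 × 13/16 = 109.6875
  malvidin-pigmented: 135 × 3/16 = 25.3125
χ² = Σ (O − E)² / E
  malvidin-free: (111 − 109.6875)² / 109.6875 = 0.0157
  malvidin-pigmented: (24 − 25.3125)² / 25.3125 = 0.0681
χ² = 0.0157 + 0.0681 = 0.0838 ≈ 0.084
Degrees of freedom = 2 − 1 = 1; critical value at α = 0.01 is 6.635.
Since 0.084 < 6.635, we fail to reject the null hypothesis — the data are consistent with the 13:3 ratio.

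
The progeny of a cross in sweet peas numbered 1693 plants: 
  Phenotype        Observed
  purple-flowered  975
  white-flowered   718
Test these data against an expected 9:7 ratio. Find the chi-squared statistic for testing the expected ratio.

1.235

Expected counts for N = 1693 under a 9:7 ratio (total parts = 16):
  purple-flowered: 1693 × 9/16 = 952.3125
  white-flowered: 1693 × 7/16 = 740.6875
χ² = Σ (O − E)² / E
  purple-flowered: (975 − 952.3125)² / 952.3125 = 0.5405
  white-flowered: (718 − 740.6875)² / 740.6875 = 0.6949
χ² = 0.5405 + 0.6949 = 1.2354 ≈ 1.235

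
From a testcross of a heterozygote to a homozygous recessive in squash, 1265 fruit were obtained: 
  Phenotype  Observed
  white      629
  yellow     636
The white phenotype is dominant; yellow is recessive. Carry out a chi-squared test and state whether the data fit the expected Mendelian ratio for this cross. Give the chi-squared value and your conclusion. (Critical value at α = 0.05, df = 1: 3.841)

A testcross of a heterozygote (Aa × aa) gives a 1:1 phenotypic ratio.
The 1:1 ratio has 2 parts, so with N = 1265 the expected counts are:
  white: 1265 × 1/2 = 632.5
  yellow: 1265 × 1/2 = 632.5
χ² = Σ (O − E)² / E
  white: (629 − 632.5)² / 632.5 = 0.0194
  yellow: (636 − 632.5)² / 632.5 = 0.0194
χ² = 0.0194 + 0.0194 = 0.0388 ≈ 0.039
Degrees of freedom = 2 − 1 = 1; critical value at α = 0.05 is 3.841.
Since 0.039 < 3.841, we fail to reject the null hypothesis — the data are consistent with the 1:1 ratio.

0.039; consistent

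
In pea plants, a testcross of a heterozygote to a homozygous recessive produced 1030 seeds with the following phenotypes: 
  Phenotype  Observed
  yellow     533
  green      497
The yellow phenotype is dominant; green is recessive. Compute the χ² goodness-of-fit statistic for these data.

A testcross of a heterozygote (Aa × aa) gives a 1:1 phenotypic ratio.
The 1:1 ratio has 2 parts, so with N = 1030 the expected counts are:
  yellow: 1030 × 1/2 = 515
  green: 1030 × 1/2 = 515
χ² = Σ (O − E)² / E
  yellow: (533 − 515)² / 515 = 0.6291
  green: (497 − 515)² / 515 = 0.6291
χ² = 0.6291 + 0.6291 = 1.2582 ≈ 1.258

1.258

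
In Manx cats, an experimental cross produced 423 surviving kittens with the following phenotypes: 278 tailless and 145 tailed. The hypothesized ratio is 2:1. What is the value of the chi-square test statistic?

0.170

The 2:1 ratio has 3 parts, so with N = 423 the expected counts are:
  tailless: 423 × 2/3 = 282
  tailed: 423 × 1/3 = 141
χ² = Σ (O − E)² / E
  tailless: (278 − 282)² / 282 = 0.0567
  tailed: (145 − 141)² / 141 = 0.1135
χ² = 0.0567 + 0.1135 = 0.1702 ≈ 0.170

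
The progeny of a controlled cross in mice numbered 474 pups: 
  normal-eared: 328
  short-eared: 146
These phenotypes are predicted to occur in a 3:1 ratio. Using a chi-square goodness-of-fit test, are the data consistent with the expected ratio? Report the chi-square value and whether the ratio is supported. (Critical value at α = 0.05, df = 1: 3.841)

Total ratio parts = 4. Expected numbers out of 474:
  normal-eared: 474 × 3/4 = 355.5
  short-eared: 474 × 1/4 = 118.5
χ² = Σ (O − E)² / E
  normal-eared: (328 − 355.5)² / 355.5 = 2.1273
  short-eared: (146 − 118.5)² / 118.5 = 6.3819
χ² = 2.1273 + 6.3819 = 8.5092 ≈ 8.509
Degrees of freedom = 2 − 1 = 1; critical value at α = 0.05 is 3.841.
Since 8.509 > 3.841, we reject the null hypothesis — the data do not fit the 3:1 ratio.

8.509; not consistent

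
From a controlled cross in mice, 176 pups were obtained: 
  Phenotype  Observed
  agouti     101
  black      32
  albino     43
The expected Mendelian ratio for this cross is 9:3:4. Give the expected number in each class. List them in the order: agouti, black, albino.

Total ratio parts = 16. Expected numbers out of 176:
  agouti: 176 × 9/16 = 99
  black: 176 × 3/16 = 33
  albino: 176 × 4/16 = 44

99, 33, 44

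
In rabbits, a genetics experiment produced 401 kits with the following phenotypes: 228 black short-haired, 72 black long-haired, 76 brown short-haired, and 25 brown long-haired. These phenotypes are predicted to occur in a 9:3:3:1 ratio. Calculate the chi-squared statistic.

The 9:3:3:1 ratio has 16 parts, so with N = 401 the expected counts are:
  black short-haired: 401 × 9/16 = 225.5625
  black long-haired: 401 × 3/16 = 75.1875
  brown short-haired: 401 × 3/16 = 75.1875
  brown long-haired: 401 × 1/16 = 25.0625
χ² = Σ (O − E)² / E
  black short-haired: (228 − 225.5625)² / 225.5625 = 0.0263
  black long-haired: (72 − 75.1875)² / 75.1875 = 0.1351
  brown short-haired: (76 − 75.1875)² / 75.1875 = 0.0088
  brown long-haired: (25 − 25.0625)² / 25.0625 = 0.0002
χ² = 0.0263 + 0.1351 + 0.0088 + 0.0002 = 0.1704 ≈ 0.170

0.170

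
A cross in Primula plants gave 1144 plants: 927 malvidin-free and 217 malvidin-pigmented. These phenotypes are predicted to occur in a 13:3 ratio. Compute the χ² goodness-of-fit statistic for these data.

0.036

Total ratio parts = 16. Expected numbers out of 1144:
  malvidin-free: 1144 × 13/16 = 929.5
  malvidin-pigmented: 1144 × 3/16 = 214.5
χ² = Σ (O − E)² / E
  malvidin-free: (927 − 929.5)² / 929.5 = 0.0067
  malvidin-pigmented: (217 − 214.5)² / 214.5 = 0.0291
χ² = 0.0067 + 0.0291 = 0.0358 ≈ 0.036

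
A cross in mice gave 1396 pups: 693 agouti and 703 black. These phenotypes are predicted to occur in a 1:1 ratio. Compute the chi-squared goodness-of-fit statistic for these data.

Total ratio parts = 2. Expected numbers out of 1396:
  agouti: 1396 × 1/2 = 698
  black: 1396 × 1/2 = 698
χ² = Σ (O − E)² / E
  agouti: (693 − 698)² / 698 = 0.0358
  black: (703 − 698)² / 698 = 0.0358
χ² = 0.0358 + 0.0358 = 0.0716 ≈ 0.072

0.072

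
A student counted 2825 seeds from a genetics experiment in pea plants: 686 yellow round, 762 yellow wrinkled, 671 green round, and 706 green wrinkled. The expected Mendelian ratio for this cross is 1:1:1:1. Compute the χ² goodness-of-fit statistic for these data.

The 1:1:1:1 ratio has 4 parts, so with N = 2825 the expected counts are:
  yellow round: 2825 × 1/4 = 706.25
  yellow wrinkled: 2825 × 1/4 = 706.25
  green round: 2825 × 1/4 = 706.25
  green wrinkled: 2825 × 1/4 = 706.25
χ² = Σ (O − E)² / E
  yellow round: (686 − 706.25)² / 706.25 = 0.5806
  yellow wrinkled: (762 − 706.25)² / 706.25 = 4.4008
  green round: (671 − 706.25)² / 706.25 = 1.7594
  green wrinkled: (706 − 706.25)² / 706.25 = 0.0001
χ² = 0.5806 + 4.4008 + 1.7594 + 0.0001 = 6.7409 ≈ 6.741

6.741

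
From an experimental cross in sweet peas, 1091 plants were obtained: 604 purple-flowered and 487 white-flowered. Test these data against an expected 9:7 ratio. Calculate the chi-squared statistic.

0.350

The 9:7 ratio has 16 parts, so with N = 1091 the expected counts are:
  purple-flowered: 1091 × 9/16 = 613.6875
  white-flowered: 1091 × 7/16 = 477.3125
χ² = Σ (O − E)² / E
  purple-flowered: (604 − 613.6875)² / 613.6875 = 0.1529
  white-flowered: (487 − 477.3125)² / 477.3125 = 0.1966
χ² = 0.1529 + 0.1966 = 0.3495 ≈ 0.350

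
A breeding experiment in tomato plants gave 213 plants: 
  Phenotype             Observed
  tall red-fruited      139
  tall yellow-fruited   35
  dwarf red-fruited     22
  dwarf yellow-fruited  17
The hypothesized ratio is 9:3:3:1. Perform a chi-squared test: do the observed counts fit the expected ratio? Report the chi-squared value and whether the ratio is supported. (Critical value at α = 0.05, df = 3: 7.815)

12.761; not consistent

Total ratio parts = 16. Expected numbers out of 213:
  tall red-fruited: 213 × 9/16 = 119.8125
  tall yellow-fruited: 213 × 3/16 = 39.9375
  dwarf red-fruited: 213 × 3/16 = 39.9375
  dwarf yellow-fruited: 213 × 1/16 = 13.3125
χ² = Σ (O − E)² / E
  tall red-fruited: (139 − 119.8125)² / 119.8125 = 3.0728
  tall yellow-fruited: (35 − 39.9375)² / 39.9375 = 0.6104
  dwarf red-fruited: (22 − 39.9375)² / 39.9375 = 8.0564
  dwarf yellow-fruited: (17 − 13.3125)² / 13.3125 = 1.0214
χ² = 3.0728 + 0.6104 + 8.0564 + 1.0214 = 12.761
Degrees of freedom = 4 − 1 = 3; critical value at α = 0.05 is 7.815.
Since 12.761 > 7.815, we reject the null hypothesis — the data do not fit the 9:3:3:1 ratio.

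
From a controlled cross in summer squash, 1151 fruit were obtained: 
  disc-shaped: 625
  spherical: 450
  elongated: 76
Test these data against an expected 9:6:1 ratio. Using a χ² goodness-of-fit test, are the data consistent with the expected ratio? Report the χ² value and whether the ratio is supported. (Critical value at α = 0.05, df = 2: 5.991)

The 9:6:1 ratio has 16 parts, so with N = 1151 the expected counts are:
  disc-shaped: 1151 × 9/16 = 647.4375
  spherical: 1151 × 6/16 = 431.625
  elongated: 1151 × 1/16 = 71.9375
χ² = Σ (O − E)² / E
  disc-shaped: (625 − 647.4375)² / 647.4375 = 0.7776
  spherical: (450 − 431.625)² / 431.625 = 0.7823
  elongated: (76 − 71.9375)² / 71.9375 = 0.2294
χ² = 0.7776 + 0.7823 + 0.2294 = 1.7893 ≈ 1.789
Degrees of freedom = 3 − 1 = 2; critical value at α = 0.05 is 5.991.
Since 1.789 < 5.991, we fail to reject the null hypothesis — the data are consistent with the 9:6:1 ratio.

1.789; consistent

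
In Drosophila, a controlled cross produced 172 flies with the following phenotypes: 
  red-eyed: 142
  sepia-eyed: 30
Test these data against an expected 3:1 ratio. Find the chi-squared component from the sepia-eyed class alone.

Expected counts for N = 172 under a 3:1 ratio (total parts = 4):
  red-eyed: 172 × 3/4 = 129
  sepia-eyed: 172 × 1/4 = 43
Contribution of sepia-eyed: (30 − 43)² / 43 = 3.9302

3.930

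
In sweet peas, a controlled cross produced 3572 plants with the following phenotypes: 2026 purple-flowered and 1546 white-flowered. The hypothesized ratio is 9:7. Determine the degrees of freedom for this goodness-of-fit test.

A goodness-of-fit test with 2 phenotype classes has df = 2 − 1 = 1.

1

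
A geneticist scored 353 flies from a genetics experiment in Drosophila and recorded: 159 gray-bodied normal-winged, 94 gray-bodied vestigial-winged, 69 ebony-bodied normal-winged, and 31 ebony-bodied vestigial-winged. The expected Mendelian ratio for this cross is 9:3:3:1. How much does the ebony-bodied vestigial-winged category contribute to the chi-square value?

The 9:3:3:1 ratio has 16 parts, so with N = 353 the expected counts are:
  gray-bodied normal-winged: 353 × 9/16 = 198.5625
  gray-bodied vestigial-winged: 353 × 3/16 = 66.1875
  ebony-bodied normal-winged: 353 × 3/16 = 66.1875
  ebony-bodied vestigial-winged: 353 × 1/16 = 22.0625
Contribution of ebony-bodied vestigial-winged: (31 − 22.0625)² / 22.0625 = 3.6206

3.621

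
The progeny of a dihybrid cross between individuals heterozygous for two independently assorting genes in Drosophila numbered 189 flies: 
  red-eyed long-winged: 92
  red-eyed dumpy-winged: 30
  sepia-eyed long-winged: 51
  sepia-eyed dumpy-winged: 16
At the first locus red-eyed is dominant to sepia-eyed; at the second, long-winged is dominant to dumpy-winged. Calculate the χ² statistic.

11.080

A dihybrid F₂ with independent assortment and complete dominance at both loci gives a 9:3:3:1 phenotypic ratio.
Expected counts for N = 189 under a 9:3:3:1 ratio (total parts = 16):
  red-eyed long-winged: 189 × 9/16 = 106.3125
  red-eyed dumpy-winged: 189 × 3/16 = 35.4375
  sepia-eyed long-winged: 189 × 3/16 = 35.4375
  sepia-eyed dumpy-winged: 189 × 1/16 = 11.8125
χ² = Σ (O − E)² / E
  red-eyed long-winged: (92 − 106.3125)² / 106.3125 = 1.9268
  red-eyed dumpy-winged: (30 − 35.4375)² / 35.4375 = 0.8343
  sepia-eyed long-winged: (51 − 35.4375)² / 35.4375 = 6.8343
  sepia-eyed dumpy-winged: (16 − 11.8125)² / 11.8125 = 1.4845
χ² = 1.9268 + 0.8343 + 6.8343 + 1.4845 = 11.0799 ≈ 11.080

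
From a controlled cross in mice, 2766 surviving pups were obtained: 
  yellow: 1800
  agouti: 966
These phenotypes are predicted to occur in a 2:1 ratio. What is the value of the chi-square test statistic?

3.150

Under the 2:1 hypothesis (Σ ratio = 3, N = 2766):
  yellow: 2766 × 2/3 = 1844
  agouti: 2766 × 1/3 = 922
χ² = Σ (O − E)² / E
  yellow: (1800 − 1844)² / 1844 = 1.0499
  agouti: (966 − 922)² / 922 = 2.0998
χ² = 1.0499 + 2.0998 = 3.1497 ≈ 3.150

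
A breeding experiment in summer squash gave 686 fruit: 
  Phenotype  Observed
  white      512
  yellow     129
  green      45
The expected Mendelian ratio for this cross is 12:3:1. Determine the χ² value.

0.119

The 12:3:1 ratio has 16 parts, so with N = 686 the expected counts are:
  white: 686 × 12/16 = 514.5
  yellow: 686 × 3/16 = 128.625
  green: 686 × 1/16 = 42.875
χ² = Σ (O − E)² / E
  white: (512 − 514.5)² / 514.5 = 0.0121
  yellow: (129 − 128.625)² / 128.625 = 0.0011
  green: (45 − 42.875)² / 42.875 = 0.1053
χ² = 0.0121 + 0.0011 + 0.1053 = 0.1185 ≈ 0.119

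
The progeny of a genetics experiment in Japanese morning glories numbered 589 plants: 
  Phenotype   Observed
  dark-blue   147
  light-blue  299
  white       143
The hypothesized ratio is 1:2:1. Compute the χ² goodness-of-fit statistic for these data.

Total ratio parts = 4. Expected numbers out of 589:
  dark-blue: 589 × 1/4 = 147.25
  light-blue: 589 × 2/4 = 294.5
  white: 589 × 1/4 = 147.25
χ² = Σ (O − E)² / E
  dark-blue: (147 − 147.25)² / 147.25 = 0.0004
  light-blue: (299 − 294.5)² / 294.5 = 0.0688
  white: (143 − 147.25)² / 147.25 = 0.1227
χ² = 0.0004 + 0.0688 + 0.1227 = 0.1919 ≈ 0.192

0.192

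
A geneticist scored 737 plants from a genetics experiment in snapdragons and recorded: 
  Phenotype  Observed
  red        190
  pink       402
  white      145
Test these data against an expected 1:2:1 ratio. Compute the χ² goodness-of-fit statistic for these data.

11.586

The 1:2:1 ratio has 4 parts, so with N = 737 the expected counts are:
  red: 737 × 1/4 = 184.25
  pink: 737 × 2/4 = 368.5
  white: 737 × 1/4 = 184.25
χ² = Σ (O − E)² / E
  red: (190 − 184.25)² / 184.25 = 0.1794
  pink: (402 − 368.5)² / 368.5 = 3.0455
  white: (145 − 184.25)² / 184.25 = 8.3613
χ² = 0.1794 + 3.0455 + 8.3613 = 11.5862 ≈ 11.586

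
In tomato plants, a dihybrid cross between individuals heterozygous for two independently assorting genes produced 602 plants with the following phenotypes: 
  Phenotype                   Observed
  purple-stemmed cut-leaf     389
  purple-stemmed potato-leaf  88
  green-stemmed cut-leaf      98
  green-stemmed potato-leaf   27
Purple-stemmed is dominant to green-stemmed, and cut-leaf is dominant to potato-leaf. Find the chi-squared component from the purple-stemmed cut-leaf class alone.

7.494

A dihybrid F₂ with independent assortment and complete dominance at both loci gives a 9:3:3:1 phenotypic ratio.
The 9:3:3:1 ratio has 16 parts, so with N = 602 the expected counts are:
  purple-stemmed cut-leaf: 602 × 9/16 = 338.625
  purple-stemmed potato-leaf: 602 × 3/16 = 112.875
  green-stemmed cut-leaf: 602 × 3/16 = 112.875
  green-stemmed potato-leaf: 602 × 1/16 = 37.625
Contribution of purple-stemmed cut-leaf: (389 − 338.625)² / 338.625 = 7.4940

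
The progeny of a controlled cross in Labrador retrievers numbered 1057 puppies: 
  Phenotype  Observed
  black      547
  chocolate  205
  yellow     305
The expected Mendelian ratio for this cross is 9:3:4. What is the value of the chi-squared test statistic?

10.323

The 9:3:4 ratio has 16 parts, so with N = 1057 the expected counts are:
  black: 1057 × 9/16 = 594.5625
  chocolate: 1057 × 3/16 = 198.1875
  yellow: 1057 × 4/16 = 264.25
χ² = Σ (O − E)² / E
  black: (547 − 594.5625)² / 594.5625 = 3.8048
  chocolate: (205 − 198.1875)² / 198.1875 = 0.2342
  yellow: (305 − 264.25)² / 264.25 = 6.2841
χ² = 3.8048 + 0.2342 + 6.2841 = 10.3231 ≈ 10.323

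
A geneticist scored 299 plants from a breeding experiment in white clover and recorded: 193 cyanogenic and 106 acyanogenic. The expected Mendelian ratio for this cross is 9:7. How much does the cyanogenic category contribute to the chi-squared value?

3.661

Expected counts for N = 299 under a 9:7 ratio (total parts = 16):
  cyanogenic: 299 × 9/16 = 168.1875
  acyanogenic: 299 × 7/16 = 130.8125
Contribution of cyanogenic: (193 − 168.1875)² / 168.1875 = 3.6606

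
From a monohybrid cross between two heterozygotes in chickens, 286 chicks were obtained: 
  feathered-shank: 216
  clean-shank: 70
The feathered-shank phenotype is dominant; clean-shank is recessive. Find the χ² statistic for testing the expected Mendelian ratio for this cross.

0.042

For a monohybrid cross between heterozygotes with complete dominance, the expected phenotypic ratio is 3:1.
Under the 3:1 hypothesis (Σ ratio = 4, N = 286):
  feathered-shank: 286 × 3/4 = 214.5
  clean-shank: 286 × 1/4 = 71.5
χ² = Σ (O − E)² / E
  feathered-shank: (216 − 214.5)² / 214.5 = 0.0105
  clean-shank: (70 − 71.5)² / 71.5 = 0.0315
χ² = 0.0105 + 0.0315 = 0.042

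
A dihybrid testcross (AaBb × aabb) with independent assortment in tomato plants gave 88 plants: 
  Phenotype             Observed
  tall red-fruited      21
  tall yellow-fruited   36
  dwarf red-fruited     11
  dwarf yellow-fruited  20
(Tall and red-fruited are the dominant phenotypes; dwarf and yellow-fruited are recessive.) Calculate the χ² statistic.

14.636

A dihybrid testcross with independent assortment gives a 1:1:1:1 ratio.
Under the 1:1:1:1 hypothesis (Σ ratio = 4, N = 88):
  tall red-fruited: 88 × 1/4 = 22
  tall yellow-fruited: 88 × 1/4 = 22
  dwarf red-fruited: 88 × 1/4 = 22
  dwarf yellow-fruited: 88 × 1/4 = 22
χ² = Σ (O − E)² / E
  tall red-fruited: (21 − 22)² / 22 = 0.0455
  tall yellow-fruited: (36 − 22)² / 22 = 8.9091
  dwarf red-fruited: (11 − 22)² / 22 = 5.5000
  dwarf yellow-fruited: (20 − 22)² / 22 = 0.1818
χ² = 0.0455 + 8.9091 + 5.5000 + 0.1818 = 14.6364 ≈ 14.636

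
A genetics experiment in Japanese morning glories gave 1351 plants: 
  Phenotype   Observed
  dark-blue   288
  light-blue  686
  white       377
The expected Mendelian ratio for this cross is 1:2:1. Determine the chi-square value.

Under the 1:2:1 hypothesis (Σ ratio = 4, N = 1351):
  dark-blue: 1351 × 1/4 = 337.75
  light-blue: 1351 × 2/4 = 675.5
  white: 1351 × 1/4 = 337.75
χ² = Σ (O − E)² / E
  dark-blue: (288 − 337.75)² / 337.75 = 7.3281
  light-blue: (686 − 675.5)² / 675.5 = 0.1632
  white: (377 − 337.75)² / 337.75 = 4.5613
χ² = 7.3281 + 0.1632 + 4.5613 = 12.0526 ≈ 12.053

12.053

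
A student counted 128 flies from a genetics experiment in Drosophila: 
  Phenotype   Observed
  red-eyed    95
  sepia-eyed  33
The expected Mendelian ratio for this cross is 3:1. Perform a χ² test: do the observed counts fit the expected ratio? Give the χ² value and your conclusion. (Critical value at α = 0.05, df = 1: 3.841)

0.042; consistent

Expected counts for N = 128 under a 3:1 ratio (total parts = 4):
  red-eyed: 128 × 3/4 = 96
  sepia-eyed: 128 × 1/4 = 32
χ² = Σ (O − E)² / E
  red-eyed: (95 − 96)² / 96 = 0.0104
  sepia-eyed: (33 − 32)² / 32 = 0.0312
χ² = 0.0104 + 0.0312 = 0.0416 ≈ 0.042
Degrees of freedom = 2 − 1 = 1; critical value at α = 0.05 is 3.841.
Since 0.042 < 3.841, we fail to reject the null hypothesis — the data are consistent with the 3:1 ratio.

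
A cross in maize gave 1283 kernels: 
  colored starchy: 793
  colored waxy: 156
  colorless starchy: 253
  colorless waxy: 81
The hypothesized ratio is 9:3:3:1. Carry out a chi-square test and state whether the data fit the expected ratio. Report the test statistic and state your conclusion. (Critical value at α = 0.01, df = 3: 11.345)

Under the 9:3:3:1 hypothesis (Σ ratio = 16, N = 1283):
  colored starchy: 1283 × 9/16 = 721.6875
  colored waxy: 1283 × 3/16 = 240.5625
  colorless starchy: 1283 × 3/16 = 240.5625
  colorless waxy: 1283 × 1/16 = 80.1875
χ² = Σ (O − E)² / E
  colored starchy: (793 − 721.6875)² / 721.6875 = 7.0466
  colored waxy: (156 − 240.5625)² / 240.5625 = 29.7254
  colorless starchy: (253 − 240.5625)² / 240.5625 = 0.6430
  colorless waxy: (81 − 80.1875)² / 80.1875 = 0.0082
χ² = 7.0466 + 29.7254 + 0.6430 + 0.0082 = 37.4232 ≈ 37.423
Degrees of freedom = 4 − 1 = 3; critical value at α = 0.01 is 11.345.
Since 37.423 > 11.345, we reject the null hypothesis — the data do not fit the 9:3:3:1 ratio.

37.423; not consistent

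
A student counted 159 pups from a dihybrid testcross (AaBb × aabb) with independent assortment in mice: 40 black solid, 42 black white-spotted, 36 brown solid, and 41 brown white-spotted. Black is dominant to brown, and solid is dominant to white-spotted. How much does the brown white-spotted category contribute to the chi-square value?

0.039

A dihybrid testcross with independent assortment gives a 1:1:1:1 ratio.
Total ratio parts = 4. Expected numbers out of 159:
  black solid: 159 × 1/4 = 39.75
  black white-spotted: 159 × 1/4 = 39.75
  brown solid: 159 × 1/4 = 39.75
  brown white-spotted: 159 × 1/4 = 39.75
Contribution of brown white-spotted: (41 − 39.75)² / 39.75 = 0.0393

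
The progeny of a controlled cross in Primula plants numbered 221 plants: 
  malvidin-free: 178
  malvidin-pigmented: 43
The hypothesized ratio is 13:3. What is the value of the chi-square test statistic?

Expected counts for N = 221 under a 13:3 ratio (total parts = 16):
  malvidin-free: 221 × 13/16 = 179.5625
  malvidin-pigmented: 221 × 3/16 = 41.4375
χ² = Σ (O − E)² / E
  malvidin-free: (178 − 179.5625)² / 179.5625 = 0.0136
  malvidin-pigmented: (43 − 41.4375)² / 41.4375 = 0.0589
χ² = 0.0136 + 0.0589 = 0.0725 ≈ 0.073

0.073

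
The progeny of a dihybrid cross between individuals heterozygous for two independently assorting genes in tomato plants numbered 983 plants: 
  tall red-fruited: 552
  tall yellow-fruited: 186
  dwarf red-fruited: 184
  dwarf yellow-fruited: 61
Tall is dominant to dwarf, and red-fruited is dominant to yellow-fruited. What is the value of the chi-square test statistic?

A dihybrid F₂ with independent assortment and complete dominance at both loci gives a 9:3:3:1 phenotypic ratio.
The 9:3:3:1 ratio has 16 parts, so with N = 983 the expected counts are:
  tall red-fruited: 983 × 9/16 = 552.9375
  tall yellow-fruited: 983 × 3/16 = 184.3125
  dwarf red-fruited: 983 × 3/16 = 184.3125
  dwarf yellow-fruited: 983 × 1/16 = 61.4375
χ² = Σ (O − E)² / E
  tall red-fruited: (552 − 552.9375)² / 552.9375 = 0.0016
  tall yellow-fruited: (186 − 184.3125)² / 184.3125 = 0.0155
  dwarf red-fruited: (184 − 184.3125)² / 184.3125 = 0.0005
  dwarf yellow-fruited: (61 − 61.4375)² / 61.4375 = 0.0031
χ² = 0.0016 + 0.0155 + 0.0005 + 0.0031 = 0.0207 ≈ 0.021

0.021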